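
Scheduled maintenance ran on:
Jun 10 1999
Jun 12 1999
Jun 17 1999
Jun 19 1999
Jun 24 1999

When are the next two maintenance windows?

The gap pattern 2, 5, 2, 5 repeats every 2 events.
These are the Thursdays and Saturdays of each week.
The following Saturday is Jun 26 1999.
Next Thursday: Jul 1 1999.

Jun 26 1999, Jul 1 1999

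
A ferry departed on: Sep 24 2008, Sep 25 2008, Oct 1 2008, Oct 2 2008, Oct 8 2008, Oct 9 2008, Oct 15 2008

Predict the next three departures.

Gaps: 1, 6, 1, 6, 1, 6 days — not constant, but cyclic with period 2.
The events fall on every Wednesday and Thursday.
Next Thursday: Oct 16 2008.
Next Wednesday: Oct 22 2008.
The following Thursday is Oct 23 2008.

Oct 16 2008, Oct 22 2008, Oct 23 2008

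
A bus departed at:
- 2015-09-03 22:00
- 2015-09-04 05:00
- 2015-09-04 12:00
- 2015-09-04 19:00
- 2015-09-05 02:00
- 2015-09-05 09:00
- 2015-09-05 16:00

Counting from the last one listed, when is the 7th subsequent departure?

The interval is a steady 7 hours (7, 7, 7, 7, 7, 7).
2015-09-05 16:00 + 7 h = 2015-09-05 23:00.
2015-09-05 23:00 + 7 h = 2015-09-06 06:00.
2015-09-06 06:00 + 7 h = 2015-09-06 13:00.
2015-09-06 13:00 + 7 h = 2015-09-06 20:00.
2015-09-06 20:00 + 7 h = 2015-09-07 03:00.
2015-09-07 03:00 + 7 h = 2015-09-07 10:00.
2015-09-07 10:00 + 7 h = 2015-09-07 17:00.

2015-09-07 17:00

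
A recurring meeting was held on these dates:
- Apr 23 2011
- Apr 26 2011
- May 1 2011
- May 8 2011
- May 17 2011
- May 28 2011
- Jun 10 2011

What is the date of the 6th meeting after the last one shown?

Oct 8 2011

Intervals are 3, 5, 7, 9, 11, 13 days — an arithmetic progression with common difference 2.
Next gap: 15 days. Jun 10 2011 + 15 days = Jun 25 2011.
Next gap: 17 days. Jun 25 2011 + 17 days = Jul 12 2011.
Next gap: 19 days. Jul 12 2011 + 19 days = Jul 31 2011.
Next gap: 21 days. Jul 31 2011 + 21 days = Aug 21 2011.
Next gap: 23 days. Aug 21 2011 + 23 days = Sep 13 2011.
Next gap: 25 days. Sep 13 2011 + 25 days = Oct 8 2011.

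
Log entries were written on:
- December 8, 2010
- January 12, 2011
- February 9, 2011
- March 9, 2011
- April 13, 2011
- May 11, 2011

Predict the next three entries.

June 8, 2011; July 13, 2011; August 10, 2011

Gaps: 35, 28, 28, 35, 28 days — a mix of 28 and 35. Every date is a Wednesday.
Each is the 2nd Wednesday of its month.
2nd Wednesday of June 2011: June 8, 2011.
July 2011 — 2nd Wednesday is July 13, 2011.
August 2011 — 2nd Wednesday is August 10, 2011.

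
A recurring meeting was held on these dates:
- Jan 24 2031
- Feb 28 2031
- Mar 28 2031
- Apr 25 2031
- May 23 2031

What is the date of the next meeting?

Gaps: 35, 28, 28, 28 days — a mix of 28 and 35. Every date is a Friday.
Each is the 4th Friday of its month.
4th Friday of June 2031: Jun 27 2031.

Jun 27 2031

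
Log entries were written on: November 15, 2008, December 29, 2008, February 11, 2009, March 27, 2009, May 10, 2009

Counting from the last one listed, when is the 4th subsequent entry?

Every event comes 44 days after the last (44, 44, 44, 44).
May 10, 2009 + 44 days = June 23, 2009.
June 23, 2009 + 44 days = August 6, 2009.
August 6, 2009 + 44 days = September 19, 2009.
September 19, 2009 + 44 days = November 2, 2009.

November 2, 2009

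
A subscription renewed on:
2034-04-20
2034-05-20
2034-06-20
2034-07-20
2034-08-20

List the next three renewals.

Each date is the 20th; the gaps (30, 31, 30, 31) track the month lengths.
The rule is the 20th of each month.
September 2034: 2034-09-20.
October 2034: 2034-10-20.
November 2034: 2034-11-20.

2034-09-20, 2034-10-20, 2034-11-20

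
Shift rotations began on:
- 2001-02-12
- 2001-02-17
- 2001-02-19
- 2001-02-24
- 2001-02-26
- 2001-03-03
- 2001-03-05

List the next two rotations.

2001-03-10, 2001-03-12

Every event lands on a Monday or Saturday (gaps cycle 5, 2, 5, 2, 5, 2).
So the schedule is: every Monday and Saturday.
Next Saturday: 2001-03-10.
The following Monday is 2001-03-12.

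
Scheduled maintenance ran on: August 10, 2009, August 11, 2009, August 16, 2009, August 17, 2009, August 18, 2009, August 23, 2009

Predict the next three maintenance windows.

Every event lands on a Monday or Tuesday or Sunday (gaps cycle 1, 5, 1, 1, 5).
So the schedule is: every Monday, Tuesday and Sunday.
Next Monday: August 24, 2009.
Next Tuesday: August 25, 2009.
Next Sunday: August 30, 2009.

August 24, 2009; August 25, 2009; August 30, 2009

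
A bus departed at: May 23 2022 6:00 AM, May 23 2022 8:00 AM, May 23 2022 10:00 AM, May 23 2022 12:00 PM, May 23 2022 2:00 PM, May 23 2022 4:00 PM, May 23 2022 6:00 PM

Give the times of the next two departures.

Gaps: 2, 2, 2, 2, 2, 2 hours — each event is 2 hours after the previous one.
May 23 2022 6:00 PM + 2 h = May 23 2022 8:00 PM.
May 23 2022 8:00 PM + 2 h = May 23 2022 10:00 PM.

May 23 2022 8:00 PM, May 23 2022 10:00 PM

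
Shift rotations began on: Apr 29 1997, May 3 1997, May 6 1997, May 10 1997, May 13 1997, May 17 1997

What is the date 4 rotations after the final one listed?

The gap pattern 4, 3, 4, 3, 4 repeats every 2 events.
These are the Tuesdays and Saturdays of each week.
Next Tuesday: May 20 1997.
The following Saturday is May 24 1997.
Next Tuesday: May 27 1997.
The following Saturday is May 31 1997.

May 31 1997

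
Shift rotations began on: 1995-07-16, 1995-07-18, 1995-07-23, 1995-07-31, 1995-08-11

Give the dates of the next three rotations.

Intervals are 2, 5, 8, 11 days — an arithmetic progression with common difference 3.
Next gap: 14 days. 1995-08-11 + 14 days = 1995-08-25.
Next gap: 17 days. 1995-08-25 + 17 days = 1995-09-11.
Next gap: 20 days. 1995-09-11 + 20 days = 1995-10-01.

1995-08-25, 1995-09-11, 1995-10-01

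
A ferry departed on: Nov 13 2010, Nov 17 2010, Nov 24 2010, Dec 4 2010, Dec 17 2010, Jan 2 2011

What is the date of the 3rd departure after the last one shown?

Mar 9 2011

Gaps: 4, 7, 10, 13, 16 days — each gap is 3 larger than the previous one.
Next gap: 19 days. Jan 2 2011 + 19 days = Jan 21 2011.
Next gap: 22 days. Jan 21 2011 + 22 days = Feb 12 2011.
Next gap: 25 days. Feb 12 2011 + 25 days = Mar 9 2011.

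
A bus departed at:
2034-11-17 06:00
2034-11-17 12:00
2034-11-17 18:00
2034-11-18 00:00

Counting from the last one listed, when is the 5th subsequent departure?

2034-11-19 06:00

Spacing: 6, 6, 6 h — constant 6 h.
2034-11-18 00:00 + 6 h = 2034-11-18 06:00.
2034-11-18 06:00 + 6 h = 2034-11-18 12:00.
2034-11-18 12:00 + 6 h = 2034-11-18 18:00.
2034-11-18 18:00 + 6 h = 2034-11-19 00:00.
2034-11-19 00:00 + 6 h = 2034-11-19 06:00.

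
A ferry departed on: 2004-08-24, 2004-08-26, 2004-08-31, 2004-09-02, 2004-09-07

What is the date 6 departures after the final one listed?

2004-09-28

The gap pattern 2, 5, 2, 5 repeats every 2 events.
These are the Tuesdays and Thursdays of each week.
The following Thursday is 2004-09-09.
The following Tuesday is 2004-09-14.
The following Thursday is 2004-09-16.
The following Tuesday is 2004-09-21.
Next Thursday: 2004-09-23.
Next Tuesday: 2004-09-28.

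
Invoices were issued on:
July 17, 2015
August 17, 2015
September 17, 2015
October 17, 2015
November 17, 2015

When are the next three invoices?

December 17, 2015; January 17, 2016; February 17, 2016

Gaps: 31, 31, 30, 31 days — not constant. Every event is on the 17th of the month.
Pattern: the 17th of each month.
December 2015: December 17, 2015.
January 2016: January 17, 2016.
Next: February 2016 → February 17, 2016.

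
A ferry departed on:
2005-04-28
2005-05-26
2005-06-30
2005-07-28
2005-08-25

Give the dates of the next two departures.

2005-09-29, 2005-10-27

Every date is a Thursday; gaps 28, 35, 28, 28 days.
Each is the last Thursday of its month (at least one falls on the 29th or later, ruling out '4th Thursday').
September 2005 ends with Thursday 2005-09-29.
Last Thursday of October 2005: 2005-10-27.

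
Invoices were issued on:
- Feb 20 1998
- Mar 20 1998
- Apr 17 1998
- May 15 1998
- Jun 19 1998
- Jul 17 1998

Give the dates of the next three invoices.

These are Fridays at 28- or 35-day spacing (28, 28, 28, 35, 28).
The pattern: 3rd Friday of the month.
3rd Friday of August 1998: Aug 21 1998.
September 1998 — 3rd Friday is Sep 18 1998.
October 1998 — 3rd Friday is Oct 16 1998.

Aug 21 1998, Sep 18 1998, Oct 16 1998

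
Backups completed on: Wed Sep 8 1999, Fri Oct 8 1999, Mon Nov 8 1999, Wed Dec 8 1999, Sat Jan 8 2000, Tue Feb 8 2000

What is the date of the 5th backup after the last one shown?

Sat Jul 8 2000

Each date is the 8th; the gaps (30, 31, 30, 31, 31) track the month lengths.
The rule is the 8th of each month.
March 2000: Wed Mar 8 2000.
April 2000: Sat Apr 8 2000.
Next: May 2000 → Mon May 8 2000.
Next: June 2000 → Thu Jun 8 2000.
July 2000: Sat Jul 8 2000.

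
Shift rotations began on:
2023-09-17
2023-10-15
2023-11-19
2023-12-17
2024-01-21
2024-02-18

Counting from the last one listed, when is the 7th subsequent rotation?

2024-09-15

These are Sundays at 28- or 35-day spacing (28, 35, 28, 35, 28).
The pattern: 3rd Sunday of the month.
3rd Sunday of March 2024: 2024-03-17.
April 2024 — 3rd Sunday is 2024-04-21.
May 2024 — 3rd Sunday is 2024-05-19.
3rd Sunday of June 2024: 2024-06-16.
July 2024 — 3rd Sunday is 2024-07-21.
3rd Sunday of August 2024: 2024-08-18.
3rd Sunday of September 2024: 2024-09-15.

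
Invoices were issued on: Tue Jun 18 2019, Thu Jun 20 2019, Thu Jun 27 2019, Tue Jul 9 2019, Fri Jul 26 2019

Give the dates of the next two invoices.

Sat Aug 17 2019, Fri Sep 13 2019

Gaps: 2, 7, 12, 17 days — each gap is 5 larger than the previous one.
Next gap: 22 days. Fri Jul 26 2019 + 22 days = Sat Aug 17 2019.
Next gap: 27 days. Sat Aug 17 2019 + 27 days = Fri Sep 13 2019.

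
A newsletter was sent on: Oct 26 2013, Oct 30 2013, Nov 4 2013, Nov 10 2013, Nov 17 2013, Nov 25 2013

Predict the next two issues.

Intervals are 4, 5, 6, 7, 8 days — an arithmetic progression with common difference 1.
Next gap: 9 days. Nov 25 2013 + 9 days = Dec 4 2013.
Next gap: 10 days. Dec 4 2013 + 10 days = Dec 14 2013.

Dec 4 2013, Dec 14 2013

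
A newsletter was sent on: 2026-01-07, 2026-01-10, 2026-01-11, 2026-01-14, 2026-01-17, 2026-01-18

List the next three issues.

2026-01-21, 2026-01-24, 2026-01-25

Gaps: 3, 1, 3, 3, 1 days — not constant, but cyclic with period 3.
The events fall on every Wednesday, Saturday and Sunday.
The following Wednesday is 2026-01-21.
The following Saturday is 2026-01-24.
Next Sunday: 2026-01-25.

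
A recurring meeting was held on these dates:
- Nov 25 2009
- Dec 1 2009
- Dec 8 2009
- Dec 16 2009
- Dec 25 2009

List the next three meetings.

Gaps: 6, 7, 8, 9 days — each gap is 1 larger than the previous one.
Next gap: 10 days. Dec 25 2009 + 10 days = Jan 4 2010.
Next gap: 11 days. Jan 4 2010 + 11 days = Jan 15 2010.
Next gap: 12 days. Jan 15 2010 + 12 days = Jan 27 2010.

Jan 4 2010, Jan 15 2010, Jan 27 2010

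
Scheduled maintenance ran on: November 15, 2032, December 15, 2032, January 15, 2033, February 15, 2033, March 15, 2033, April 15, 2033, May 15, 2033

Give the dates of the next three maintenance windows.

June 15, 2033; July 15, 2033; August 15, 2033

Each date is the 15th; the gaps (30, 31, 31, 28, 31, 30) track the month lengths.
The rule is the 15th of each month.
Next: June 2033 → June 15, 2033.
July 2033: July 15, 2033.
Next: August 2033 → August 15, 2033.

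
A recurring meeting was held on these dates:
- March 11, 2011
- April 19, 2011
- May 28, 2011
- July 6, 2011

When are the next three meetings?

Every event comes 39 days after the last (39, 39, 39).
July 6, 2011 + 39 days = August 14, 2011.
August 14, 2011 + 39 days = September 22, 2011.
September 22, 2011 + 39 days = October 31, 2011.

August 14, 2011; September 22, 2011; October 31, 2011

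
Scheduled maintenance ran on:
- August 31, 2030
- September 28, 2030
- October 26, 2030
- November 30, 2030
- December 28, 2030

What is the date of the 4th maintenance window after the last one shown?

April 26, 2031

All Saturdays; the gaps (28, 28, 35, 28) vary with month length.
This is the last Saturday of each month.
January 2031 ends with Saturday January 25, 2031.
Last Saturday of February 2031: February 22, 2031.
Last Saturday of March 2031: March 29, 2031.
April 2031 ends with Saturday April 26, 2031.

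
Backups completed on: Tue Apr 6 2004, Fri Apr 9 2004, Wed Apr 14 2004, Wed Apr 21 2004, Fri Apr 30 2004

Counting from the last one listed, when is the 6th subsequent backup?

Intervals are 3, 5, 7, 9 days — an arithmetic progression with common difference 2.
Next gap: 11 days. Fri Apr 30 2004 + 11 days = Tue May 11 2004.
Next gap: 13 days. Tue May 11 2004 + 13 days = Mon May 24 2004.
Next gap: 15 days. Mon May 24 2004 + 15 days = Tue Jun 8 2004.
Next gap: 17 days. Tue Jun 8 2004 + 17 days = Fri Jun 25 2004.
Next gap: 19 days. Fri Jun 25 2004 + 19 days = Wed Jul 14 2004.
Next gap: 21 days. Wed Jul 14 2004 + 21 days = Wed Aug 4 2004.

Wed Aug 4 2004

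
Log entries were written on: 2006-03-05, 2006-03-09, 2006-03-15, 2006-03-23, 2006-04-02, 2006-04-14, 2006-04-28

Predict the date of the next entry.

2006-05-14

Gaps: 4, 6, 8, 10, 12, 14 days — each gap is 2 larger than the previous one.
Next gap: 16 days. 2006-04-28 + 16 days = 2006-05-14.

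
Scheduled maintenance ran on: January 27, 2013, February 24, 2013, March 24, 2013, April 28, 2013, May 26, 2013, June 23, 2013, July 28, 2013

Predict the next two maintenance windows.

August 25, 2013; September 22, 2013

These are Sundays at 28- or 35-day spacing (28, 28, 35, 28, 28, 35).
The pattern: 4th Sunday of the month.
4th Sunday of August 2013: August 25, 2013.
September 2013 — 4th Sunday is September 22, 2013.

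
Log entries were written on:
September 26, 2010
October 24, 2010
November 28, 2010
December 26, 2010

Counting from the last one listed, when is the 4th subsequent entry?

April 24, 2011

All dates are Sundays, 28, 35, 28 days apart.
Specifically, the 4th Sunday of each month.
4th Sunday of January 2011: January 23, 2011.
February 2011 — 4th Sunday is February 27, 2011.
March 2011 — 4th Sunday is March 27, 2011.
April 2011 — 4th Sunday is April 24, 2011.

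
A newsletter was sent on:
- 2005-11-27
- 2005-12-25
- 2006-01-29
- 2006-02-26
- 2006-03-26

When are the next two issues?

2006-04-30, 2006-05-28

All Sundays; the gaps (28, 35, 28, 28) vary with month length.
This is the last Sunday of each month.
April 2006 ends with Sunday 2006-04-30.
Last Sunday of May 2006: 2006-05-28.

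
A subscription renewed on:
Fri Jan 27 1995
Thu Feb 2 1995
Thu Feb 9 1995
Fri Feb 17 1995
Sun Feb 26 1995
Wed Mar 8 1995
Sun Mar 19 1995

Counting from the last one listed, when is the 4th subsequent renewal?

Intervals are 6, 7, 8, 9, 10, 11 days — an arithmetic progression with common difference 1.
Next gap: 12 days. Sun Mar 19 1995 + 12 days = Fri Mar 31 1995.
Next gap: 13 days. Fri Mar 31 1995 + 13 days = Thu Apr 13 1995.
Next gap: 14 days. Thu Apr 13 1995 + 14 days = Thu Apr 27 1995.
Next gap: 15 days. Thu Apr 27 1995 + 15 days = Fri May 12 1995.

Fri May 12 1995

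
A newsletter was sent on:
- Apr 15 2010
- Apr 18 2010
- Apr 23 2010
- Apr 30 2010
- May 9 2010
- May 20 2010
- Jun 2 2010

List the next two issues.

Jun 17 2010, Jul 4 2010

The spacing grows by 2 each time: 3, 5, 7, 9, 11, 13 days.
Next gap: 15 days. Jun 2 2010 + 15 days = Jun 17 2010.
Next gap: 17 days. Jun 17 2010 + 17 days = Jul 4 2010.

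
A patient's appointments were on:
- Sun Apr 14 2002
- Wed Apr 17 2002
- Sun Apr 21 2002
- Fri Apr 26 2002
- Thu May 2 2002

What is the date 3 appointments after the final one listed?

The spacing grows by 1 each time: 3, 4, 5, 6 days.
Next gap: 7 days. Thu May 2 2002 + 7 days = Thu May 9 2002.
Next gap: 8 days. Thu May 9 2002 + 8 days = Fri May 17 2002.
Next gap: 9 days. Fri May 17 2002 + 9 days = Sun May 26 2002.

Sun May 26 2002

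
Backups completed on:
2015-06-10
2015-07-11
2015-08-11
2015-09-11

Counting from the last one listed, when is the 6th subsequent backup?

2016-03-15

Gaps between consecutive events: 31, 31, 31 days — a constant 31-day interval.
2015-09-11 + 31 days = 2015-10-12.
2015-10-12 + 31 days = 2015-11-12.
2015-11-12 + 31 days = 2015-12-13.
2015-12-13 + 31 days = 2016-01-13.
2016-01-13 + 31 days = 2016-02-13.
2016-02-13 + 31 days = 2016-03-15.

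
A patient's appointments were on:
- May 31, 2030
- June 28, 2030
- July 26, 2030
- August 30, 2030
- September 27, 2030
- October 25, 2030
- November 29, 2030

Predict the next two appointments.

Every date is a Friday; gaps 28, 28, 35, 28, 28, 35 days.
Each is the last Friday of its month (at least one falls on the 29th or later, ruling out '4th Friday').
December 2030 ends with Friday December 27, 2030.
January 2031 ends with Friday January 31, 2031.

December 27, 2030; January 31, 2031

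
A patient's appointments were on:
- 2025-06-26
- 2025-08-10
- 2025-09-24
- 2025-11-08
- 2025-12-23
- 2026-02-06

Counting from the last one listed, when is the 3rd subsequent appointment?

The spacing is 45, 45, 45, 45, 45 days — always 45 days.
2026-02-06 + 45 days = 2026-03-23.
2026-03-23 + 45 days = 2026-05-07.
2026-05-07 + 45 days = 2026-06-21.

2026-06-21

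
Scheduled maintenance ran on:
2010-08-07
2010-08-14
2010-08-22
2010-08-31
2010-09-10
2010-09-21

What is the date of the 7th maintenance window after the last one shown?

Gaps: 7, 8, 9, 10, 11 days — each gap is 1 larger than the previous one.
Next gap: 12 days. 2010-09-21 + 12 days = 2010-10-03.
Next gap: 13 days. 2010-10-03 + 13 days = 2010-10-16.
Next gap: 14 days. 2010-10-16 + 14 days = 2010-10-30.
Next gap: 15 days. 2010-10-30 + 15 days = 2010-11-14.
Next gap: 16 days. 2010-11-14 + 16 days = 2010-11-30.
Next gap: 17 days. 2010-11-30 + 17 days = 2010-12-17.
Next gap: 18 days. 2010-12-17 + 18 days = 2011-01-04.

2011-01-04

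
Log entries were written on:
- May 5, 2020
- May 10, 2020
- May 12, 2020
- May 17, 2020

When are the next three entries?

The gap pattern 5, 2, 5 repeats every 2 events.
These are the Tuesdays and Sundays of each week.
The following Tuesday is May 19, 2020.
The following Sunday is May 24, 2020.
The following Tuesday is May 26, 2020.

May 19, 2020; May 24, 2020; May 26, 2020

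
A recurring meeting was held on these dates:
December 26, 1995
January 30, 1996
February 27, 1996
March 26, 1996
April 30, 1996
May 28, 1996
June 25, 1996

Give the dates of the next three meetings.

July 30, 1996; August 27, 1996; September 24, 1996

These are Tuesdays with 35, 28, 28, 35, 28, 28-day gaps.
Each is the final Tuesday of its month — January 30, 1996 is past the 28th, so '4th Tuesday' doesn't fit.
Last Tuesday of July 1996: July 30, 1996.
August 1996 ends with Tuesday August 27, 1996.
Last Tuesday of September 1996: September 24, 1996.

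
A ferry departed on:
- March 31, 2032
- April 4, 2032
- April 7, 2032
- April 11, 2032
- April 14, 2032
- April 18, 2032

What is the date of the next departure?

April 21, 2032

The gap pattern 4, 3, 4, 3, 4 repeats every 2 events.
These are the Wednesdays and Sundays of each week.
The following Wednesday is April 21, 2032.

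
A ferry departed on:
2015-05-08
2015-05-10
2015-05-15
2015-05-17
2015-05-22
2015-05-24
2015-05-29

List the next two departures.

Every event lands on a Friday or Sunday (gaps cycle 2, 5, 2, 5, 2, 5).
So the schedule is: every Friday and Sunday.
Next Sunday: 2015-05-31.
Next Friday: 2015-06-05.

2015-05-31, 2015-06-05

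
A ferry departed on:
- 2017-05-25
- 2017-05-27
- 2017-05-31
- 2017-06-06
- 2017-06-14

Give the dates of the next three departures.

2017-06-24, 2017-07-06, 2017-07-20

The spacing grows by 2 each time: 2, 4, 6, 8 days.
Next gap: 10 days. 2017-06-14 + 10 days = 2017-06-24.
Next gap: 12 days. 2017-06-24 + 12 days = 2017-07-06.
Next gap: 14 days. 2017-07-06 + 14 days = 2017-07-20.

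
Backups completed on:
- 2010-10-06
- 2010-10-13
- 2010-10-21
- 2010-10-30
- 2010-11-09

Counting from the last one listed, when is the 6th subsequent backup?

2011-01-29

Gaps: 7, 8, 9, 10 days — each gap is 1 larger than the previous one.
Next gap: 11 days. 2010-11-09 + 11 days = 2010-11-20.
Next gap: 12 days. 2010-11-20 + 12 days = 2010-12-02.
Next gap: 13 days. 2010-12-02 + 13 days = 2010-12-15.
Next gap: 14 days. 2010-12-15 + 14 days = 2010-12-29.
Next gap: 15 days. 2010-12-29 + 15 days = 2011-01-13.
Next gap: 16 days. 2011-01-13 + 16 days = 2011-01-29.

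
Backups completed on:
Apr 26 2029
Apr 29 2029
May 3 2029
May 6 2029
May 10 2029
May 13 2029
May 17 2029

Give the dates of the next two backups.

May 20 2029, May 24 2029

The gap pattern 3, 4, 3, 4, 3, 4 repeats every 2 events.
These are the Thursdays and Sundays of each week.
The following Sunday is May 20 2029.
Next Thursday: May 24 2029.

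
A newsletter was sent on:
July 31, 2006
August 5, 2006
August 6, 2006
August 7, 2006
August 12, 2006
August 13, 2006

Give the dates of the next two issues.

Gaps: 5, 1, 1, 5, 1 days — not constant, but cyclic with period 3.
The events fall on every Monday, Saturday and Sunday.
The following Monday is August 14, 2006.
The following Saturday is August 19, 2006.

August 14, 2006; August 19, 2006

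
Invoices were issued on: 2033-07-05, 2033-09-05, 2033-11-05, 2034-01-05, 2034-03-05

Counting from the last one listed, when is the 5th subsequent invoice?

The day-of-month is always 5 (62, 61, 61, 59 days between events).
So this recurs on the 5th of every 2 months.
May 2034: 2034-05-05.
Next: July 2034 → 2034-07-05.
Next: September 2034 → 2034-09-05.
November 2034: 2034-11-05.
January 2035: 2035-01-05.

2035-01-05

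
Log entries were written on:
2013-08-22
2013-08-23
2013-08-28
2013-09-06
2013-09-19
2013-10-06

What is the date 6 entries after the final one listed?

2014-04-10

Gaps: 1, 5, 9, 13, 17 days — each gap is 4 larger than the previous one.
Next gap: 21 days. 2013-10-06 + 21 days = 2013-10-27.
Next gap: 25 days. 2013-10-27 + 25 days = 2013-11-21.
Next gap: 29 days. 2013-11-21 + 29 days = 2013-12-20.
Next gap: 33 days. 2013-12-20 + 33 days = 2014-01-22.
Next gap: 37 days. 2014-01-22 + 37 days = 2014-02-28.
Next gap: 41 days. 2014-02-28 + 41 days = 2014-04-10.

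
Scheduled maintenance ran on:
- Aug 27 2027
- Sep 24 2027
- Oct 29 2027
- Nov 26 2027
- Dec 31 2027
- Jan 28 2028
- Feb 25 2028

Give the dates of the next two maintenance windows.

Mar 31 2028, Apr 28 2028

These are Fridays with 28, 35, 28, 35, 28, 28-day gaps.
Each is the final Friday of its month — Oct 29 2027 is past the 28th, so '4th Friday' doesn't fit.
Last Friday of March 2028: Mar 31 2028.
April 2028 ends with Friday Apr 28 2028.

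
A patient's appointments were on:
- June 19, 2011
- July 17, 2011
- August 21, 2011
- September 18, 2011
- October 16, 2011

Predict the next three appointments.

All dates are Sundays, 28, 35, 28, 28 days apart.
Specifically, the 3rd Sunday of each month.
November 2011 — 3rd Sunday is November 20, 2011.
3rd Sunday of December 2011: December 18, 2011.
3rd Sunday of January 2012: January 15, 2012.

November 20, 2011; December 18, 2011; January 15, 2012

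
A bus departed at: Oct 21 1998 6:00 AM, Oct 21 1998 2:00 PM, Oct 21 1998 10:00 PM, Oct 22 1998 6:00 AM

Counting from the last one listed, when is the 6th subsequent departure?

Spacing: 8, 8, 8 h — constant 8 h.
Oct 22 1998 6:00 AM + 8 h = Oct 22 1998 2:00 PM.
Oct 22 1998 2:00 PM + 8 h = Oct 22 1998 10:00 PM.
Oct 22 1998 10:00 PM + 8 h = Oct 23 1998 6:00 AM.
Oct 23 1998 6:00 AM + 8 h = Oct 23 1998 2:00 PM.
Oct 23 1998 2:00 PM + 8 h = Oct 23 1998 10:00 PM.
Oct 23 1998 10:00 PM + 8 h = Oct 24 1998 6:00 AM.

Oct 24 1998 6:00 AM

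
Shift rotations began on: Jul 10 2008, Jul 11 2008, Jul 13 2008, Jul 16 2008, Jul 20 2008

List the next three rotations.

Gaps: 1, 2, 3, 4 days — each gap is 1 larger than the previous one.
Next gap: 5 days. Jul 20 2008 + 5 days = Jul 25 2008.
Next gap: 6 days. Jul 25 2008 + 6 days = Jul 31 2008.
Next gap: 7 days. Jul 31 2008 + 7 days = Aug 7 2008.

Jul 25 2008, Jul 31 2008, Aug 7 2008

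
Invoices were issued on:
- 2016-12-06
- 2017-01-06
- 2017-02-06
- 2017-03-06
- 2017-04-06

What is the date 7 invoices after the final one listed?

Each date is the 6th; the gaps (31, 31, 28, 31) track the month lengths.
The rule is the 6th of each month.
May 2017: 2017-05-06.
June 2017: 2017-06-06.
July 2017: 2017-07-06.
August 2017: 2017-08-06.
September 2017: 2017-09-06.
Next: October 2017 → 2017-10-06.
Next: November 2017 → 2017-11-06.

2017-11-06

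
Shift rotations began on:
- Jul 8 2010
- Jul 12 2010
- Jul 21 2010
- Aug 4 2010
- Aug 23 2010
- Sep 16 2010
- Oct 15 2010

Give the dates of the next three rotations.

Nov 18 2010, Dec 27 2010, Feb 9 2011

The spacing grows by 5 each time: 4, 9, 14, 19, 24, 29 days.
Next gap: 34 days. Oct 15 2010 + 34 days = Nov 18 2010.
Next gap: 39 days. Nov 18 2010 + 39 days = Dec 27 2010.
Next gap: 44 days. Dec 27 2010 + 44 days = Feb 9 2011.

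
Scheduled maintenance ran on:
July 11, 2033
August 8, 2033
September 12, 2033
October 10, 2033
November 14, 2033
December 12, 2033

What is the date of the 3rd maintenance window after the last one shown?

These are Mondays at 28- or 35-day spacing (28, 35, 28, 35, 28).
The pattern: 2nd Monday of the month.
January 2034 — 2nd Monday is January 9, 2034.
February 2034 — 2nd Monday is February 13, 2034.
March 2034 — 2nd Monday is March 13, 2034.

March 13, 2034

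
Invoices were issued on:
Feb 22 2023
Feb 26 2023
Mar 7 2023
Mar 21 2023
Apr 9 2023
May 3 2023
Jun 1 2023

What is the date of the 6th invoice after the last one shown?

The spacing grows by 5 each time: 4, 9, 14, 19, 24, 29 days.
Next gap: 34 days. Jun 1 2023 + 34 days = Jul 5 2023.
Next gap: 39 days. Jul 5 2023 + 39 days = Aug 13 2023.
Next gap: 44 days. Aug 13 2023 + 44 days = Sep 26 2023.
Next gap: 49 days. Sep 26 2023 + 49 days = Nov 14 2023.
Next gap: 54 days. Nov 14 2023 + 54 days = Jan 7 2024.
Next gap: 59 days. Jan 7 2024 + 59 days = Mar 6 2024.

Mar 6 2024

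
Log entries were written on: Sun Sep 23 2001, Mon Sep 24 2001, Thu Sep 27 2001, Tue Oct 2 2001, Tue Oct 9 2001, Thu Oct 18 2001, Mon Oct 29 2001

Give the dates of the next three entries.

Gaps: 1, 3, 5, 7, 9, 11 days — each gap is 2 larger than the previous one.
Next gap: 13 days. Mon Oct 29 2001 + 13 days = Sun Nov 11 2001.
Next gap: 15 days. Sun Nov 11 2001 + 15 days = Mon Nov 26 2001.
Next gap: 17 days. Mon Nov 26 2001 + 17 days = Thu Dec 13 2001.

Sun Nov 11 2001, Mon Nov 26 2001, Thu Dec 13 2001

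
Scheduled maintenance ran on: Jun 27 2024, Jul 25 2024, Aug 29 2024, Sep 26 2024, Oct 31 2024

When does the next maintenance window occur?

These are Thursdays with 28, 35, 28, 35-day gaps.
Each is the final Thursday of its month — Aug 29 2024 is past the 28th, so '4th Thursday' doesn't fit.
Last Thursday of November 2024: Nov 28 2024.

Nov 28 2024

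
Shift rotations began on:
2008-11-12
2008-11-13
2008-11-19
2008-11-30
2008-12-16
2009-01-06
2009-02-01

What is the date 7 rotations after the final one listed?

The spacing grows by 5 each time: 1, 6, 11, 16, 21, 26 days.
Next gap: 31 days. 2009-02-01 + 31 days = 2009-03-04.
Next gap: 36 days. 2009-03-04 + 36 days = 2009-04-09.
Next gap: 41 days. 2009-04-09 + 41 days = 2009-05-20.
Next gap: 46 days. 2009-05-20 + 46 days = 2009-07-05.
Next gap: 51 days. 2009-07-05 + 51 days = 2009-08-25.
Next gap: 56 days. 2009-08-25 + 56 days = 2009-10-20.
Next gap: 61 days. 2009-10-20 + 61 days = 2009-12-20.

2009-12-20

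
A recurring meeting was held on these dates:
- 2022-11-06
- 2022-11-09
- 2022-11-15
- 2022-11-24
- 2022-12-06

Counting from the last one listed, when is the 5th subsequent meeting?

2023-03-21

Intervals are 3, 6, 9, 12 days — an arithmetic progression with common difference 3.
Next gap: 15 days. 2022-12-06 + 15 days = 2022-12-21.
Next gap: 18 days. 2022-12-21 + 18 days = 2023-01-08.
Next gap: 21 days. 2023-01-08 + 21 days = 2023-01-29.
Next gap: 24 days. 2023-01-29 + 24 days = 2023-02-22.
Next gap: 27 days. 2023-02-22 + 27 days = 2023-03-21.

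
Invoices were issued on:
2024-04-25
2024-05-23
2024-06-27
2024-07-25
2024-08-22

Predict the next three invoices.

2024-09-26, 2024-10-24, 2024-11-28

Gaps: 28, 35, 28, 28 days — a mix of 28 and 35. Every date is a Thursday.
Each is the 4th Thursday of its month.
4th Thursday of September 2024: 2024-09-26.
4th Thursday of October 2024: 2024-10-24.
4th Thursday of November 2024: 2024-11-28.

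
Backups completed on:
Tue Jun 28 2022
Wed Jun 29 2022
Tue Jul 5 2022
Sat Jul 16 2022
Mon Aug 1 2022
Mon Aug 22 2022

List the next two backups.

Sat Sep 17 2022, Tue Oct 18 2022

Intervals are 1, 6, 11, 16, 21 days — an arithmetic progression with common difference 5.
Next gap: 26 days. Mon Aug 22 2022 + 26 days = Sat Sep 17 2022.
Next gap: 31 days. Sat Sep 17 2022 + 31 days = Tue Oct 18 2022.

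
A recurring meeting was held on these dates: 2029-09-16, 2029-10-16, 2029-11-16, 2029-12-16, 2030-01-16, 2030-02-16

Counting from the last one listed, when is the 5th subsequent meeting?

2030-07-16

Gaps: 30, 31, 30, 31, 31 days — not constant. Every event is on the 16th of the month.
Pattern: the 16th of each month.
Next: March 2030 → 2030-03-16.
April 2030: 2030-04-16.
May 2030: 2030-05-16.
Next: June 2030 → 2030-06-16.
Next: July 2030 → 2030-07-16.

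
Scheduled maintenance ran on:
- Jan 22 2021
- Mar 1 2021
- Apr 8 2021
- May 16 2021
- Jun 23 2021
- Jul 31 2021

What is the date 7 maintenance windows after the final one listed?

The spacing is 38, 38, 38, 38, 38 days — always 38 days.
Jul 31 2021 + 38 days = Sep 7 2021.
Sep 7 2021 + 38 days = Oct 15 2021.
Oct 15 2021 + 38 days = Nov 22 2021.
Nov 22 2021 + 38 days = Dec 30 2021.
Dec 30 2021 + 38 days = Feb 6 2022.
Feb 6 2022 + 38 days = Mar 16 2022.
Mar 16 2022 + 38 days = Apr 23 2022.

Apr 23 2022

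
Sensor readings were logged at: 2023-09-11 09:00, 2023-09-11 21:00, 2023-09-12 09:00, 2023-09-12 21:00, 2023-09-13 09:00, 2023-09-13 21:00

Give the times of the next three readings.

The interval is a steady 12 hours (12, 12, 12, 12, 12).
2023-09-13 21:00 + 12 h = 2023-09-14 09:00.
2023-09-14 09:00 + 12 h = 2023-09-14 21:00.
2023-09-14 21:00 + 12 h = 2023-09-15 09:00.

2023-09-14 09:00, 2023-09-14 21:00, 2023-09-15 09:00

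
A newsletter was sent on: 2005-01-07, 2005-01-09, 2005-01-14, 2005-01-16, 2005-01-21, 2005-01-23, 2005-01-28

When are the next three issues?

2005-01-30, 2005-02-04, 2005-02-06

Gaps: 2, 5, 2, 5, 2, 5 days — not constant, but cyclic with period 2.
The events fall on every Friday and Sunday.
The following Sunday is 2005-01-30.
The following Friday is 2005-02-04.
Next Sunday: 2005-02-06.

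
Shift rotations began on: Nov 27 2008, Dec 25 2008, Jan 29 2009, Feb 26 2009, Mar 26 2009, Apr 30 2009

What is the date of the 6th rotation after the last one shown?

All Thursdays; the gaps (28, 35, 28, 28, 35) vary with month length.
This is the last Thursday of each month.
Last Thursday of May 2009: May 28 2009.
June 2009 ends with Thursday Jun 25 2009.
Last Thursday of July 2009: Jul 30 2009.
Last Thursday of August 2009: Aug 27 2009.
September 2009 ends with Thursday Sep 24 2009.
Last Thursday of October 2009: Oct 29 2009.

Oct 29 2009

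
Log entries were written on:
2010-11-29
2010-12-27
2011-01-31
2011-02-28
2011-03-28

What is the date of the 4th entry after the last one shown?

Every date is a Monday; gaps 28, 35, 28, 28 days.
Each is the last Monday of its month (at least one falls on the 29th or later, ruling out '4th Monday').
April 2011 ends with Monday 2011-04-25.
May 2011 ends with Monday 2011-05-30.
June 2011 ends with Monday 2011-06-27.
Last Monday of July 2011: 2011-07-25.

2011-07-25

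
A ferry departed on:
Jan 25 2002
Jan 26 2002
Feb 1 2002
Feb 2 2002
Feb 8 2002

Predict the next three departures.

The gap pattern 1, 6, 1, 6 repeats every 2 events.
These are the Fridays and Saturdays of each week.
The following Saturday is Feb 9 2002.
The following Friday is Feb 15 2002.
Next Saturday: Feb 16 2002.

Feb 9 2002, Feb 15 2002, Feb 16 2002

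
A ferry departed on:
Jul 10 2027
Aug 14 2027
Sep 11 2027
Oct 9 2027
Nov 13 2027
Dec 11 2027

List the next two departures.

Jan 8 2028, Feb 12 2028

These are Saturdays at 28- or 35-day spacing (35, 28, 28, 35, 28).
The pattern: 2nd Saturday of the month.
2nd Saturday of January 2028: Jan 8 2028.
2nd Saturday of February 2028: Feb 12 2028.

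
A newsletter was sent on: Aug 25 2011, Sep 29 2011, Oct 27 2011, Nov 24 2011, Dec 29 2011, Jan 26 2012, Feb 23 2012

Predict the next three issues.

Every date is a Thursday; gaps 35, 28, 28, 35, 28, 28 days.
Each is the last Thursday of its month (at least one falls on the 29th or later, ruling out '4th Thursday').
March 2012 ends with Thursday Mar 29 2012.
April 2012 ends with Thursday Apr 26 2012.
May 2012 ends with Thursday May 31 2012.

Mar 29 2012, Apr 26 2012, May 31 2012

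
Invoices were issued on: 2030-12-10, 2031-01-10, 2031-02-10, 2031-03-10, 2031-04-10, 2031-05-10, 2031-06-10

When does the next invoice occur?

2031-07-10

Each date is the 10th; the gaps (31, 31, 28, 31, 30, 31) track the month lengths.
The rule is the 10th of each month.
Next: July 2031 → 2031-07-10.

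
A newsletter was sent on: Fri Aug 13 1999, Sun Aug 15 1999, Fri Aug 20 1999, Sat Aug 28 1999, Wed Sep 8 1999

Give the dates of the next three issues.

Gaps: 2, 5, 8, 11 days — each gap is 3 larger than the previous one.
Next gap: 14 days. Wed Sep 8 1999 + 14 days = Wed Sep 22 1999.
Next gap: 17 days. Wed Sep 22 1999 + 17 days = Sat Oct 9 1999.
Next gap: 20 days. Sat Oct 9 1999 + 20 days = Fri Oct 29 1999.

Wed Sep 22 1999, Sat Oct 9 1999, Fri Oct 29 1999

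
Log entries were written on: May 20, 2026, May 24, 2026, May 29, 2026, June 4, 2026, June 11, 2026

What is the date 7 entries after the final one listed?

Gaps: 4, 5, 6, 7 days — each gap is 1 larger than the previous one.
Next gap: 8 days. June 11, 2026 + 8 days = June 19, 2026.
Next gap: 9 days. June 19, 2026 + 9 days = June 28, 2026.
Next gap: 10 days. June 28, 2026 + 10 days = July 8, 2026.
Next gap: 11 days. July 8, 2026 + 11 days = July 19, 2026.
Next gap: 12 days. July 19, 2026 + 12 days = July 31, 2026.
Next gap: 13 days. July 31, 2026 + 13 days = August 13, 2026.
Next gap: 14 days. August 13, 2026 + 14 days = August 27, 2026.

August 27, 2026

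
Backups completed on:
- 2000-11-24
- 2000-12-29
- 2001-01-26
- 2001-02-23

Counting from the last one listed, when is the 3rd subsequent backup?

All Fridays; the gaps (35, 28, 28) vary with month length.
This is the last Friday of each month.
Last Friday of March 2001: 2001-03-30.
April 2001 ends with Friday 2001-04-27.
Last Friday of May 2001: 2001-05-25.

2001-05-25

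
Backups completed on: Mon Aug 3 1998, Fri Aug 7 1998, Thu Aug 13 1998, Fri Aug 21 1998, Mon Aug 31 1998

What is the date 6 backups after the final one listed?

Fri Dec 11 1998

Gaps: 4, 6, 8, 10 days — each gap is 2 larger than the previous one.
Next gap: 12 days. Mon Aug 31 1998 + 12 days = Sat Sep 12 1998.
Next gap: 14 days. Sat Sep 12 1998 + 14 days = Sat Sep 26 1998.
Next gap: 16 days. Sat Sep 26 1998 + 16 days = Mon Oct 12 1998.
Next gap: 18 days. Mon Oct 12 1998 + 18 days = Fri Oct 30 1998.
Next gap: 20 days. Fri Oct 30 1998 + 20 days = Thu Nov 19 1998.
Next gap: 22 days. Thu Nov 19 1998 + 22 days = Fri Dec 11 1998.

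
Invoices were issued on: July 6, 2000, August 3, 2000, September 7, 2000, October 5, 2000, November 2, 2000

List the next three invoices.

Gaps: 28, 35, 28, 28 days — a mix of 28 and 35. Every date is a Thursday.
Each is the 1st Thursday of its month.
December 2000 — 1st Thursday is December 7, 2000.
January 2001 — 1st Thursday is January 4, 2001.
February 2001 — 1st Thursday is February 1, 2001.

December 7, 2000; January 4, 2001; February 1, 2001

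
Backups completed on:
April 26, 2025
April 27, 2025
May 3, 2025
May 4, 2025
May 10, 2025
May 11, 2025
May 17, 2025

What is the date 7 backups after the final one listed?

June 8, 2025

Gaps: 1, 6, 1, 6, 1, 6 days — not constant, but cyclic with period 2.
The events fall on every Saturday and Sunday.
The following Sunday is May 18, 2025.
Next Saturday: May 24, 2025.
Next Sunday: May 25, 2025.
Next Saturday: May 31, 2025.
Next Sunday: June 1, 2025.
Next Saturday: June 7, 2025.
Next Sunday: June 8, 2025.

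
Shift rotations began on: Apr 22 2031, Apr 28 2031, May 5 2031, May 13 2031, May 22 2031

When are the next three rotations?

Jun 1 2031, Jun 12 2031, Jun 24 2031

The spacing grows by 1 each time: 6, 7, 8, 9 days.
Next gap: 10 days. May 22 2031 + 10 days = Jun 1 2031.
Next gap: 11 days. Jun 1 2031 + 11 days = Jun 12 2031.
Next gap: 12 days. Jun 12 2031 + 12 days = Jun 24 2031.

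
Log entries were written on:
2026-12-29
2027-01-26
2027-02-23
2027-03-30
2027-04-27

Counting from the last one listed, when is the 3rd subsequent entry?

2027-07-27

Every date is a Tuesday; gaps 28, 28, 35, 28 days.
Each is the last Tuesday of its month (at least one falls on the 29th or later, ruling out '4th Tuesday').
May 2027 ends with Tuesday 2027-05-25.
June 2027 ends with Tuesday 2027-06-29.
July 2027 ends with Tuesday 2027-07-27.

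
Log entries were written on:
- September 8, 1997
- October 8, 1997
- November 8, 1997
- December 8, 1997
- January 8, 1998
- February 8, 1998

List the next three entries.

March 8, 1998; April 8, 1998; May 8, 1998

Gaps: 30, 31, 30, 31, 31 days — not constant. Every event is on the 8th of the month.
Pattern: the 8th of each month.
Next: March 1998 → March 8, 1998.
April 1998: April 8, 1998.
May 1998: May 8, 1998.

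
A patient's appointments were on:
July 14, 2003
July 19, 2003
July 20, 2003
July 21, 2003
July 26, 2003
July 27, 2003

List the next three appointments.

July 28, 2003; August 2, 2003; August 3, 2003

Gaps: 5, 1, 1, 5, 1 days — not constant, but cyclic with period 3.
The events fall on every Monday, Saturday and Sunday.
Next Monday: July 28, 2003.
The following Saturday is August 2, 2003.
The following Sunday is August 3, 2003.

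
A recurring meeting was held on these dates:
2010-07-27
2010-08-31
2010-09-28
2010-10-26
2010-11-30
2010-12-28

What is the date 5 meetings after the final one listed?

2011-05-31

These are Tuesdays with 35, 28, 28, 35, 28-day gaps.
Each is the final Tuesday of its month — 2010-08-31 is past the 28th, so '4th Tuesday' doesn't fit.
January 2011 ends with Tuesday 2011-01-25.
February 2011 ends with Tuesday 2011-02-22.
Last Tuesday of March 2011: 2011-03-29.
April 2011 ends with Tuesday 2011-04-26.
Last Tuesday of May 2011: 2011-05-31.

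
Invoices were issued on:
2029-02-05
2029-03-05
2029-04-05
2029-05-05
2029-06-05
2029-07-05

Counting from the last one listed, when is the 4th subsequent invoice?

2029-11-05

Each date is the 5th; the gaps (28, 31, 30, 31, 30) track the month lengths.
The rule is the 5th of each month.
Next: August 2029 → 2029-08-05.
Next: September 2029 → 2029-09-05.
October 2029: 2029-10-05.
Next: November 2029 → 2029-11-05.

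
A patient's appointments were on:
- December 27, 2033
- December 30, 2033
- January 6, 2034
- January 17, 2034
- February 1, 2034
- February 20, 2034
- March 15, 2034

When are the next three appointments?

April 11, 2034; May 12, 2034; June 16, 2034

Gaps: 3, 7, 11, 15, 19, 23 days — each gap is 4 larger than the previous one.
Next gap: 27 days. March 15, 2034 + 27 days = April 11, 2034.
Next gap: 31 days. April 11, 2034 + 31 days = May 12, 2034.
Next gap: 35 days. May 12, 2034 + 35 days = June 16, 2034.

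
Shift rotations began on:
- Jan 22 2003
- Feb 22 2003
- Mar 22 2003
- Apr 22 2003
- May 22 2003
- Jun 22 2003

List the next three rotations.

The day-of-month is always 22 (31, 28, 31, 30, 31 days between events).
So this recurs on the 22nd of each month.
Next: July 2003 → Jul 22 2003.
August 2003: Aug 22 2003.
September 2003: Sep 22 2003.

Jul 22 2003, Aug 22 2003, Sep 22 2003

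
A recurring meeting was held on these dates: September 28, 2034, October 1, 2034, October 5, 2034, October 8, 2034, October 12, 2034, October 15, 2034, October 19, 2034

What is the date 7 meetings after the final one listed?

November 12, 2034

Gaps: 3, 4, 3, 4, 3, 4 days — not constant, but cyclic with period 2.
The events fall on every Thursday and Sunday.
Next Sunday: October 22, 2034.
The following Thursday is October 26, 2034.
The following Sunday is October 29, 2034.
The following Thursday is November 2, 2034.
Next Sunday: November 5, 2034.
The following Thursday is November 9, 2034.
Next Sunday: November 12, 2034.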